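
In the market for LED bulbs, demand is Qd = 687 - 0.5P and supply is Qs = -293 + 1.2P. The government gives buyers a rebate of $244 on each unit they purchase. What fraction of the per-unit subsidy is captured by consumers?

Pre-subsidy: 687 - 0.5P = -293 + 1.2P gives P* = 9800/17, Q* = 6779/17.
With the rebate, buyers effectively pay Pb = Ps − 244, where Ps is the price sellers receive.
Demand in terms of Ps becomes Qd = 687 − 0.5(Ps − 244) = 809 - 0.5Ps. Setting this equal to supply: 809 - 0.5Ps = -293 + 1.2Ps, so Ps = 11020/17.
Buyers pay Pb = 11020/17 − 244 = 6872/17; Q' = -293 + 1.2·(11020/17) = 8243/17.
Buyers' price falls by P* − Pb = 9800/17 − 6872/17 = 2928/17; sellers' price rises by Ps − P* = 11020/17 − 9800/17 = 1220/17.
So consumers capture (2928/17)/244 = 12/17 of each unit of subsidy.

Consumer share = 12/17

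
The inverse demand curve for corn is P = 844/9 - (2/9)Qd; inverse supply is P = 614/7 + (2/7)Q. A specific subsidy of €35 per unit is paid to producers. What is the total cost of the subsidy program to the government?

Government cost = €2829.53125

Pre-subsidy: 844/9 - (2/9)Q = 614/7 + (2/7)Q gives Q* = 11.9375 and P* = 91.125.
With the subsidy, sellers receive Ps = Pb + 35 for each unit, where Pb is the price buyers pay.
On the curves, Pb = 844/9 - (2/9)Q and Ps = 614/7 + (2/7)Q; the wedge Ps − Pb = 35 gives 614/7 + (2/7)Q − (844/9 - (2/9)Q) = 35, so Q' = 80.84375.
Then Pb = 844/9 − (2/9)·80.84375 = 75.8125 and Ps = 614/7 + (2/7)·80.84375 = 110.8125.
Government outlay = subsidy × quantity = 35 × 80.84375 = 2829.53125.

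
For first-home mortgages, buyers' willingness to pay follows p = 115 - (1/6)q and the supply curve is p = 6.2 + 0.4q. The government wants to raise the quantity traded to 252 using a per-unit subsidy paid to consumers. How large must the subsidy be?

Required subsidy s = 34 per unit

At q = 252, from the demand curve buyers pay pb = 115 − (1/6)·252 = 73; from the supply curve sellers need ps = 6.2 + 0.4·252 = 107.
The subsidy must fill the gap: s = ps − pb = 107 − 73 = 34.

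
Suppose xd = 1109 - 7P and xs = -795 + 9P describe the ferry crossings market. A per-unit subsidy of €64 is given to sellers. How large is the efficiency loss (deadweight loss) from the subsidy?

Deadweight loss = €8064

Pre-subsidy: 1109 - 7P = -795 + 9P gives P* = 119, x* = 276.
With the subsidy, sellers receive Ps = Pb + 64 for each unit, where Pb is the price buyers pay.
Supply in terms of Pb becomes xs = -795 + 9(Pb + 64) = -219 + 9Pb. Setting this equal to demand: 1109 - 7Pb = -219 + 9Pb, so Pb = 83.
Sellers receive Ps = 83 + 64 = 147; x' = 1109 − 7·83 = 528.
The subsidy expands output by 528 − 276 = 252 past the efficient level; on those units the gap between marginal cost and willingness to pay runs from 0 up to 64.
DWL = ½ × 64 × 252 = 8064.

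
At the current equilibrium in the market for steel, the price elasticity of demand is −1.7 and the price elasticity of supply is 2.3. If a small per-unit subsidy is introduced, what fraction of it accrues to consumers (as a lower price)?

Consumer share = 0.575

For a small subsidy around the equilibrium, the benefit split depends on the relative slopes, which at a point are proportional to the elasticities.
Buyer share = εs/(εs + |εd|) = 2.3/(2.3 + 1.7) = 0.575; seller share = |εd|/(εs + |εd|) = 0.425.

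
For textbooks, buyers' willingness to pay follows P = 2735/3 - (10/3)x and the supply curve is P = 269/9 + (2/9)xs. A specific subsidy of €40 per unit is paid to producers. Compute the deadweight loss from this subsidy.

Pre-subsidy: 2735/3 - (10/3)x = 269/9 + (2/9)x gives x* = 248 and P* = 85.
With the subsidy, sellers receive Ps = Pb + 40 for each unit, where Pb is the price buyers pay.
On the curves, Pb = 2735/3 - (10/3)x and Ps = 269/9 + (2/9)x; the wedge Ps − Pb = 40 gives 269/9 + (2/9)x − (2735/3 - (10/3)x) = 40, so x' = 259.25.
Then Pb = 2735/3 − (10/3)·259.25 = 47.5 and Ps = 269/9 + (2/9)·259.25 = 87.5.
The subsidy expands output by 259.25 − 248 = 11.25 past the efficient level; on those units the gap between marginal cost and willingness to pay runs from 0 up to 40.
DWL = ½ × 40 × 11.25 = 225.

Deadweight loss = €225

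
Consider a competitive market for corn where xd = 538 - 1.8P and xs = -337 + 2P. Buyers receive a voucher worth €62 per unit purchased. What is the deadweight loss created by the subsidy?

Pre-subsidy: 538 - 1.8P = -337 + 2P gives P* = 4375/19, x* = 2347/19.
With the rebate, buyers effectively pay Pb = Ps − 62, where Ps is the price sellers receive.
Demand in terms of Ps becomes xd = 538 − 1.8(Ps − 62) = 649.6 - 1.8Ps. Setting this equal to supply: 649.6 - 1.8Ps = -337 + 2Ps, so Ps = 4933/19.
Buyers pay Pb = 4933/19 − 62 = 3755/19; x' = -337 + 2·(4933/19) = 3463/19.
The subsidy expands output by 3463/19 − 2347/19 = 1116/19 past the efficient level; on those units the gap between marginal cost and willingness to pay runs from 0 up to 62.
DWL = ½ × 62 × 1116/19 = 34596/19.

Deadweight loss = 34596/19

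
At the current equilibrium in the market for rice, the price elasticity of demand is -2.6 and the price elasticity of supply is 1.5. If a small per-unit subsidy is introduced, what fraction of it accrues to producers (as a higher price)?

For a small subsidy around the equilibrium, the benefit split depends on the relative slopes, which at a point are proportional to the elasticities.
Buyer share = εs/(εs + |εd|) = 1.5/(1.5 + 2.6) = 15/41; seller share = |εd|/(εs + |εd|) = 26/41.
So producers capture 26/41 of the subsidy.

Producer share = 26/41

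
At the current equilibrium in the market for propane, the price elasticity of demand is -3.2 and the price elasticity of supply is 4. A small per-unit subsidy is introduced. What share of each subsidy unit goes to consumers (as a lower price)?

Consumer share = 5/9

For a small subsidy around the equilibrium, the benefit split depends on the relative slopes, which at a point are proportional to the elasticities.
Buyer share = εs/(εs + |εd|) = 4/(4 + 3.2) = 5/9; seller share = |εd|/(εs + |εd|) = 4/9.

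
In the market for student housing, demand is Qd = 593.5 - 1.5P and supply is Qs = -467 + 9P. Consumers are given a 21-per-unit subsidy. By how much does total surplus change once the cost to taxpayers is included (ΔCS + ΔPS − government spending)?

Pre-subsidy: 593.5 - 1.5P = -467 + 9P gives P* = 101, Q* = 442.
With the rebate, buyers effectively pay Pb = Ps − 21, where Ps is the price sellers receive.
Demand in terms of Ps becomes Qd = 593.5 − 1.5(Ps − 21) = 625 - 1.5Ps. Setting this equal to supply: 625 - 1.5Ps = -467 + 9Ps, so Ps = 104.
Buyers pay Pb = 104 − 21 = 83; Q' = -467 + 9·104 = 469.
ΔCS = ½(442 + 469)(101 − 83) = 8199; ΔPS = ½(442 + 469)(104 − 101) = 1366.5.
Government spending = 21 × 469 = 9849.
Net change = 8199 + 1366.5 − 9849 = -283.5. The loss equals the DWL triangle ½·21·27.

Net change in total surplus = -283.5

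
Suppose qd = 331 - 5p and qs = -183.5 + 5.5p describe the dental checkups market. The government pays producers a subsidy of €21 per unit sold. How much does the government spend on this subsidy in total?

Pre-subsidy: 331 - 5p = -183.5 + 5.5p gives p* = 49, q* = 86.
With the subsidy, sellers receive ps = pb + 21 for each unit, where pb is the price buyers pay.
Supply in terms of pb becomes qs = -183.5 + 5.5(pb + 21) = -68 + 5.5pb. Setting this equal to demand: 331 - 5pb = -68 + 5.5pb, so pb = 38.
Sellers receive ps = 38 + 21 = 59; q' = 331 − 5·38 = 141.
Government outlay = subsidy × quantity = 21 × 141 = 2961.

Government cost = €2961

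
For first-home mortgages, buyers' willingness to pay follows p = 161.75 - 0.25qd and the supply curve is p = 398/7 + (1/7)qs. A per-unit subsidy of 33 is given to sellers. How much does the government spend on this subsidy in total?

Pre-subsidy: 161.75 - 0.25q = 398/7 + (1/7)q gives q* = 267 and p* = 95.
With the subsidy, sellers receive ps = pb + 33 for each unit, where pb is the price buyers pay.
On the curves, pb = 161.75 - 0.25q and ps = 398/7 + (1/7)q; the wedge ps − pb = 33 gives 398/7 + (1/7)q − (161.75 - 0.25q) = 33, so q' = 351.
Then pb = 161.75 − 0.25·351 = 74 and ps = 398/7 + (1/7)·351 = 107.
Government outlay = subsidy × quantity = 33 × 351 = 11583.

Government cost = 11583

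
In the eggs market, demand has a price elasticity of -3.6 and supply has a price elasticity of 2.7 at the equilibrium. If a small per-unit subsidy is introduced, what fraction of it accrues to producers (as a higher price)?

For a small subsidy around the equilibrium, the benefit split depends on the relative slopes, which at a point are proportional to the elasticities.
Buyer share = εs/(εs + |εd|) = 2.7/(2.7 + 3.6) = 3/7; seller share = |εd|/(εs + |εd|) = 4/7.
So producers capture 4/7 of the subsidy.

Producer share = 4/7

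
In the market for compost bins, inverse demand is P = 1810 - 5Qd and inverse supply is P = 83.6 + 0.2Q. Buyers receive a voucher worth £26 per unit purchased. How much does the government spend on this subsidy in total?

Government cost = £8762

Pre-subsidy: 1810 - 5Q = 83.6 + 0.2Q gives Q* = 332 and P* = 150.
With the rebate, buyers effectively pay Pb = Ps − 26, where Ps is the price sellers receive.
On the curves, Pb = 1810 - 5Q and Ps = 83.6 + 0.2Q; the wedge Ps − Pb = 26 gives 83.6 + 0.2Q − (1810 - 5Q) = 26, so Q' = 337.
Then Pb = 1810 − 5·337 = 125 and Ps = 83.6 + 0.2·337 = 151.
Government outlay = subsidy × quantity = 26 × 337 = 8762.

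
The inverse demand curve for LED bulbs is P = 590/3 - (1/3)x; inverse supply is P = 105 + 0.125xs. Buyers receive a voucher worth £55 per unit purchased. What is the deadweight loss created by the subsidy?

Deadweight loss = £3300

Pre-subsidy: 590/3 - (1/3)x = 105 + 0.125x gives x* = 200 and P* = 130.
With the rebate, buyers effectively pay Pb = Ps − 55, where Ps is the price sellers receive.
On the curves, Pb = 590/3 - (1/3)x and Ps = 105 + 0.125x; the wedge Ps − Pb = 55 gives 105 + 0.125x − (590/3 - (1/3)x) = 55, so x' = 320.
Then Pb = 590/3 − (1/3)·320 = 90 and Ps = 105 + 0.125·320 = 145.
The subsidy expands output by 320 − 200 = 120 past the efficient level; on those units the gap between marginal cost and willingness to pay runs from 0 up to 55.
DWL = ½ × 55 × 120 = 3300.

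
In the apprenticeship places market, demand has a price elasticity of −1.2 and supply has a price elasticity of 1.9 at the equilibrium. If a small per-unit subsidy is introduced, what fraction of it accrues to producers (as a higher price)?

For a small subsidy around the equilibrium, the benefit split depends on the relative slopes, which at a point are proportional to the elasticities.
Buyer share = εs/(εs + |εd|) = 1.9/(1.9 + 1.2) = 19/31; seller share = |εd|/(εs + |εd|) = 12/31.
So producers capture 12/31 of the subsidy.

Producer share = 12/31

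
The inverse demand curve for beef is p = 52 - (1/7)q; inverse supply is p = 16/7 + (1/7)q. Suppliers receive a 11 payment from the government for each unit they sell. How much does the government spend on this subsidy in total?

Pre-subsidy: 52 - (1/7)q = 16/7 + (1/7)q gives q* = 174 and p* = 190/7.
With the subsidy, sellers receive ps = pb + 11 for each unit, where pb is the price buyers pay.
On the curves, pb = 52 - (1/7)q and ps = 16/7 + (1/7)q; the wedge ps − pb = 11 gives 16/7 + (1/7)q − (52 - (1/7)q) = 11, so q' = 212.5.
Then pb = 52 − (1/7)·212.5 = 303/14 and ps = 16/7 + (1/7)·212.5 = 457/14.
Government outlay = subsidy × quantity = 11 × 212.5 = 2337.5.

Government cost = 2337.5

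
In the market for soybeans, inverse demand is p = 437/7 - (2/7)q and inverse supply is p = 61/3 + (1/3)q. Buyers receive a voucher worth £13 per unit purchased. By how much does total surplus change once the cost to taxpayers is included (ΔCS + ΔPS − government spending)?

Pre-subsidy: 437/7 - (2/7)q = 61/3 + (1/3)q gives q* = 68 and p* = 43.
With the rebate, buyers effectively pay pb = ps − 13, where ps is the price sellers receive.
On the curves, pb = 437/7 - (2/7)q and ps = 61/3 + (1/3)q; the wedge ps − pb = 13 gives 61/3 + (1/3)q − (437/7 - (2/7)q) = 13, so q' = 89.
Then pb = 437/7 − (2/7)·89 = 37 and ps = 61/3 + (1/3)·89 = 50.
ΔCS = ½(68 + 89)(43 − 37) = 471; ΔPS = ½(68 + 89)(50 − 43) = 549.5.
Government spending = 13 × 89 = 1157.
Net change = 471 + 549.5 − 1157 = -136.5. The loss equals the DWL triangle ½·13·21.

Net change in total surplus = -£136.5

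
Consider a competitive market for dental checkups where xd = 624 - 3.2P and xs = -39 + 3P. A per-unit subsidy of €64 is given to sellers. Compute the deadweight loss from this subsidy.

Pre-subsidy: 624 - 3.2P = -39 + 3P gives P* = 3315/31, x* = 8736/31.
With the subsidy, sellers receive Ps = Pb + 64 for each unit, where Pb is the price buyers pay.
Supply in terms of Pb becomes xs = -39 + 3(Pb + 64) = 153 + 3Pb. Setting this equal to demand: 624 - 3.2Pb = 153 + 3Pb, so Pb = 2355/31.
Sellers receive Ps = 2355/31 + 64 = 4339/31; x' = 624 − 3.2·(2355/31) = 11808/31.
The subsidy expands output by 11808/31 − 8736/31 = 3072/31 past the efficient level; on those units the gap between marginal cost and willingness to pay runs from 0 up to 64.
DWL = ½ × 64 × 3072/31 = 98304/31.

Deadweight loss = 98304/31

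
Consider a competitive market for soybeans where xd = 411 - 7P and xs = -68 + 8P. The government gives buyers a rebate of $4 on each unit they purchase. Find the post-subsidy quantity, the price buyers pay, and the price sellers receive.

x' = 202.4; buyers pay $29.8; sellers receive $33.8

Pre-subsidy: 411 - 7P = -68 + 8P gives P* = 479/15, x* = 2812/15.
With the rebate, buyers effectively pay Pb = Ps − 4, where Ps is the price sellers receive.
Demand in terms of Ps becomes xd = 411 − 7(Ps − 4) = 439 - 7Ps. Setting this equal to supply: 439 - 7Ps = -68 + 8Ps, so Ps = 33.8.
Buyers pay Pb = 33.8 − 4 = 29.8; x' = -68 + 8·33.8 = 202.4.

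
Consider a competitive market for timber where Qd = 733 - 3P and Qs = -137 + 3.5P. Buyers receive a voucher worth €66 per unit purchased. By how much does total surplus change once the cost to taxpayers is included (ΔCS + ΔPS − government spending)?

Net change in total surplus = -45738/13

Pre-subsidy: 733 - 3P = -137 + 3.5P gives P* = 1740/13, Q* = 4309/13.
With the rebate, buyers effectively pay Pb = Ps − 66, where Ps is the price sellers receive.
Demand in terms of Ps becomes Qd = 733 − 3(Ps − 66) = 931 - 3Ps. Setting this equal to supply: 931 - 3Ps = -137 + 3.5Ps, so Ps = 2136/13.
Buyers pay Pb = 2136/13 − 66 = 1278/13; Q' = -137 + 3.5·(2136/13) = 5695/13.
ΔCS = ½(4309/13 + 5695/13)(1740/13 − 1278/13) = 2310924/169; ΔPS = ½(4309/13 + 5695/13)(2136/13 − 1740/13) = 1980792/169.
Government spending = 66 × 5695/13 = 375870/13.
Net change = 2310924/169 + 1980792/169 − 375870/13 = -45738/13. The loss equals the DWL triangle ½·66·1386/13.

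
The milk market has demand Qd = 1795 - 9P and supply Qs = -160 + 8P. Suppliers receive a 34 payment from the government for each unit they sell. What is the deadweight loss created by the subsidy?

Pre-subsidy: 1795 - 9P = -160 + 8P gives P* = 115, Q* = 760.
With the subsidy, sellers receive Ps = Pb + 34 for each unit, where Pb is the price buyers pay.
Supply in terms of Pb becomes Qs = -160 + 8(Pb + 34) = 112 + 8Pb. Setting this equal to demand: 1795 - 9Pb = 112 + 8Pb, so Pb = 99.
Sellers receive Ps = 99 + 34 = 133; Q' = 1795 − 9·99 = 904.
The subsidy expands output by 904 − 760 = 144 past the efficient level; on those units the gap between marginal cost and willingness to pay runs from 0 up to 34.
DWL = ½ × 34 × 144 = 2448.

Deadweight loss = 2448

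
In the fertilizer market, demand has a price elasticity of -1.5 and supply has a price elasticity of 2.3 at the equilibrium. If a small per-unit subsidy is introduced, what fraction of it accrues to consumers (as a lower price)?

Consumer share = 23/38

For a small subsidy around the equilibrium, the benefit split depends on the relative slopes, which at a point are proportional to the elasticities.
Buyer share = εs/(εs + |εd|) = 2.3/(2.3 + 1.5) = 23/38; seller share = |εd|/(εs + |εd|) = 15/38.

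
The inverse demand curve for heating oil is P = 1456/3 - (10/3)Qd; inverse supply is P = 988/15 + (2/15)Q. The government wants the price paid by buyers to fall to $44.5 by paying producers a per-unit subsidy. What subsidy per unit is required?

Required subsidy s = $39 per unit

At a buyer price of 44.5, quantity demanded is 145.6 − 0.3·44.5 = 132.25.
Sellers supply 132.25 only when they receive Ps = 988/15 + (2/15)·132.25 = 83.5.
s = Ps − Pb = 83.5 − 44.5 = 39.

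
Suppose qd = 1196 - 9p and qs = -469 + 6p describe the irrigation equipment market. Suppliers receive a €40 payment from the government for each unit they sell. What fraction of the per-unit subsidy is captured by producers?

Producer share = 0.6

Pre-subsidy: 1196 - 9p = -469 + 6p gives p* = 111, q* = 197.
With the subsidy, sellers receive ps = pb + 40 for each unit, where pb is the price buyers pay.
Supply in terms of pb becomes qs = -469 + 6(pb + 40) = -229 + 6pb. Setting this equal to demand: 1196 - 9pb = -229 + 6pb, so pb = 95.
Sellers receive ps = 95 + 40 = 135; q' = 1196 − 9·95 = 341.
Buyers' price falls by p* − pb = 111 − 95 = 16; sellers' price rises by ps − p* = 135 − 111 = 24.
So producers capture 24/40 = 0.6 of each unit of subsidy.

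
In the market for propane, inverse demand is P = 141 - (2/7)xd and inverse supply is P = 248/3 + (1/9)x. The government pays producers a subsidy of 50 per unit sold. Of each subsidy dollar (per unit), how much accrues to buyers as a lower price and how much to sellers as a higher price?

Pre-subsidy: 141 - (2/7)x = 248/3 + (1/9)x gives x* = 147 and P* = 99.
With the subsidy, sellers receive Ps = Pb + 50 for each unit, where Pb is the price buyers pay.
On the curves, Pb = 141 - (2/7)x and Ps = 248/3 + (1/9)x; the wedge Ps − Pb = 50 gives 248/3 + (1/9)x − (141 - (2/7)x) = 50, so x' = 273.
Then Pb = 141 − (2/7)·273 = 63 and Ps = 248/3 + (1/9)·273 = 113.
Buyers' price falls by P* − Pb = 99 − 63 = 36; sellers' price rises by Ps − P* = 113 − 99 = 14.

Buyers gain 36 per unit; sellers gain 14 per unit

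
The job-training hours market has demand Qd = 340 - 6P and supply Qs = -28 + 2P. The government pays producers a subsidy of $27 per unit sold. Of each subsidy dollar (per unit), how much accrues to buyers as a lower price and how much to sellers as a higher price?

Buyers gain $6.75 per unit; sellers gain $20.25 per unit

Pre-subsidy: 340 - 6P = -28 + 2P gives P* = 46, Q* = 64.
With the subsidy, sellers receive Ps = Pb + 27 for each unit, where Pb is the price buyers pay.
Supply in terms of Pb becomes Qs = -28 + 2(Pb + 27) = 26 + 2Pb. Setting this equal to demand: 340 - 6Pb = 26 + 2Pb, so Pb = 39.25.
Sellers receive Ps = 39.25 + 27 = 66.25; Q' = 340 − 6·39.25 = 104.5.
Buyers' price falls by P* − Pb = 46 − 39.25 = 6.75; sellers' price rises by Ps − P* = 66.25 − 46 = 20.25.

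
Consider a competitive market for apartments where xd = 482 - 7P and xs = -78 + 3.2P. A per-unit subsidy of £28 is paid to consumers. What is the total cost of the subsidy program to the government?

Government cost = 75768/17

Pre-subsidy: 482 - 7P = -78 + 3.2P gives P* = 2800/51, x* = 4982/51.
With the rebate, buyers effectively pay Pb = Ps − 28, where Ps is the price sellers receive.
Demand in terms of Ps becomes xd = 482 − 7(Ps − 28) = 678 - 7Ps. Setting this equal to supply: 678 - 7Ps = -78 + 3.2Ps, so Ps = 1260/17.
Buyers pay Pb = 1260/17 − 28 = 784/17; x' = -78 + 3.2·(1260/17) = 2706/17.
Government outlay = subsidy × quantity = 28 × 2706/17 = 75768/17.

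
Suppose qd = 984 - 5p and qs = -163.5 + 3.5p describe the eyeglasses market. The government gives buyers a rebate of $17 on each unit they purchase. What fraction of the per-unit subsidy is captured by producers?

Pre-subsidy: 984 - 5p = -163.5 + 3.5p gives p* = 135, q* = 309.
With the rebate, buyers effectively pay pb = ps − 17, where ps is the price sellers receive.
Demand in terms of ps becomes qd = 984 − 5(ps − 17) = 1069 - 5ps. Setting this equal to supply: 1069 - 5ps = -163.5 + 3.5ps, so ps = 145.
Buyers pay pb = 145 − 17 = 128; q' = -163.5 + 3.5·145 = 344.
Buyers' price falls by p* − pb = 135 − 128 = 7; sellers' price rises by ps − p* = 145 − 135 = 10.
So producers capture 10/17 = 10/17 of each unit of subsidy.

Producer share = 10/17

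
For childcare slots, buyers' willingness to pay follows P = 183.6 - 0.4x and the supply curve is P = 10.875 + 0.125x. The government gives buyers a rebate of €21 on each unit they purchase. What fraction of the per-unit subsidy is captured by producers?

Producer share = 5/21

Pre-subsidy: 183.6 - 0.4x = 10.875 + 0.125x gives x* = 329 and P* = 52.
With the rebate, buyers effectively pay Pb = Ps − 21, where Ps is the price sellers receive.
On the curves, Pb = 183.6 - 0.4x and Ps = 10.875 + 0.125x; the wedge Ps − Pb = 21 gives 10.875 + 0.125x − (183.6 - 0.4x) = 21, so x' = 369.
Then Pb = 183.6 − 0.4·369 = 36 and Ps = 10.875 + 0.125·369 = 57.
Buyers' price falls by P* − Pb = 52 − 36 = 16; sellers' price rises by Ps − P* = 57 − 52 = 5.
So producers capture 5/21 = 5/21 of each unit of subsidy.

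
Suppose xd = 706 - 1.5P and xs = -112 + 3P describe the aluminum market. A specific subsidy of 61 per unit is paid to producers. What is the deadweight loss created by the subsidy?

Deadweight loss = 1860.5

Pre-subsidy: 706 - 1.5P = -112 + 3P gives P* = 1636/9, x* = 1300/3.
With the subsidy, sellers receive Ps = Pb + 61 for each unit, where Pb is the price buyers pay.
Supply in terms of Pb becomes xs = -112 + 3(Pb + 61) = 71 + 3Pb. Setting this equal to demand: 706 - 1.5Pb = 71 + 3Pb, so Pb = 1270/9.
Sellers receive Ps = 1270/9 + 61 = 1819/9; x' = 706 − 1.5·(1270/9) = 1483/3.
The subsidy expands output by 1483/3 − 1300/3 = 61 past the efficient level; on those units the gap between marginal cost and willingness to pay runs from 0 up to 61.
DWL = ½ × 61 × 61 = 1860.5.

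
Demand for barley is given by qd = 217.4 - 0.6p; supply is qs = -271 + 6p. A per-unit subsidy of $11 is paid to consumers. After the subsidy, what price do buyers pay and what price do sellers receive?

Buyers pay $64; sellers receive $75

Pre-subsidy: 217.4 - 0.6p = -271 + 6p gives p* = 74, q* = 173.
With the rebate, buyers effectively pay pb = ps − 11, where ps is the price sellers receive.
Demand in terms of ps becomes qd = 217.4 − 0.6(ps − 11) = 224 - 0.6ps. Setting this equal to supply: 224 - 0.6ps = -271 + 6ps, so ps = 75.
Buyers pay pb = 75 − 11 = 64; q' = -271 + 6·75 = 179.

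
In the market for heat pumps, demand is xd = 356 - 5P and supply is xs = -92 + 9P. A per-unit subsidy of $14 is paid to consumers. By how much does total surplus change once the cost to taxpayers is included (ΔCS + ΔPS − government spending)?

Pre-subsidy: 356 - 5P = -92 + 9P gives P* = 32, x* = 196.
With the rebate, buyers effectively pay Pb = Ps − 14, where Ps is the price sellers receive.
Demand in terms of Ps becomes xd = 356 − 5(Ps − 14) = 426 - 5Ps. Setting this equal to supply: 426 - 5Ps = -92 + 9Ps, so Ps = 37.
Buyers pay Pb = 37 − 14 = 23; x' = -92 + 9·37 = 241.
ΔCS = ½(196 + 241)(32 − 23) = 1966.5; ΔPS = ½(196 + 241)(37 − 32) = 1092.5.
Government spending = 14 × 241 = 3374.
Net change = 1966.5 + 1092.5 − 3374 = -315. The loss equals the DWL triangle ½·14·45.

Net change in total surplus = -$315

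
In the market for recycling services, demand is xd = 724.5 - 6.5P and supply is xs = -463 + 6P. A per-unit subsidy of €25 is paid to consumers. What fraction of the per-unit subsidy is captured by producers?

Pre-subsidy: 724.5 - 6.5P = -463 + 6P gives P* = 95, x* = 107.
With the rebate, buyers effectively pay Pb = Ps − 25, where Ps is the price sellers receive.
Demand in terms of Ps becomes xd = 724.5 − 6.5(Ps − 25) = 887 - 6.5Ps. Setting this equal to supply: 887 - 6.5Ps = -463 + 6Ps, so Ps = 108.
Buyers pay Pb = 108 − 25 = 83; x' = -463 + 6·108 = 185.
Buyers' price falls by P* − Pb = 95 − 83 = 12; sellers' price rises by Ps − P* = 108 − 95 = 13.
So producers capture 13/25 = 0.52 of each unit of subsidy.

Producer share = 0.52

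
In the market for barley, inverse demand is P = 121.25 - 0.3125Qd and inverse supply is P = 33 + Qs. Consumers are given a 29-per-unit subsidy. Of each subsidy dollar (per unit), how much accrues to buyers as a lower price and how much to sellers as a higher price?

Buyers gain 145/21 per unit; sellers gain 464/21 per unit

Pre-subsidy: 121.25 - 0.3125Q = 33 + Q gives Q* = 1412/21 and P* = 2105/21.
With the rebate, buyers effectively pay Pb = Ps − 29, where Ps is the price sellers receive.
On the curves, Pb = 121.25 - 0.3125Q and Ps = 33 + Q; the wedge Ps − Pb = 29 gives 33 + Q − (121.25 - 0.3125Q) = 29, so Q' = 268/3.
Then Pb = 121.25 − 0.3125·(268/3) = 280/3 and Ps = 33 + 1·(268/3) = 367/3.
Buyers' price falls by P* − Pb = 2105/21 − 280/3 = 145/21; sellers' price rises by Ps − P* = 367/3 − 2105/21 = 464/21.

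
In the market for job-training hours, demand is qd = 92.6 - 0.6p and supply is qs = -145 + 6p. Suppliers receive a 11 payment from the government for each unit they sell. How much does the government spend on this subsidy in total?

Government cost = 847

Pre-subsidy: 92.6 - 0.6p = -145 + 6p gives p* = 36, q* = 71.
With the subsidy, sellers receive ps = pb + 11 for each unit, where pb is the price buyers pay.
Supply in terms of pb becomes qs = -145 + 6(pb + 11) = -79 + 6pb. Setting this equal to demand: 92.6 - 0.6pb = -79 + 6pb, so pb = 26.
Sellers receive ps = 26 + 11 = 37; q' = 92.6 − 0.6·26 = 77.
Government outlay = subsidy × quantity = 11 × 77 = 847.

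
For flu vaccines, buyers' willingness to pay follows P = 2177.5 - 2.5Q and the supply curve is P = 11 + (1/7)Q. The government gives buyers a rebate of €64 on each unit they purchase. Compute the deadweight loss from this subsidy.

Pre-subsidy: 2177.5 - 2.5Q = 11 + (1/7)Q gives Q* = 30331/37 and P* = 4740/37.
With the rebate, buyers effectively pay Pb = Ps − 64, where Ps is the price sellers receive.
On the curves, Pb = 2177.5 - 2.5Q and Ps = 11 + (1/7)Q; the wedge Ps − Pb = 64 gives 11 + (1/7)Q − (2177.5 - 2.5Q) = 64, so Q' = 31227/37.
Then Pb = 2177.5 − 2.5·(31227/37) = 2500/37 and Ps = 11 + (1/7)·(31227/37) = 4868/37.
The subsidy expands output by 31227/37 − 30331/37 = 896/37 past the efficient level; on those units the gap between marginal cost and willingness to pay runs from 0 up to 64.
DWL = ½ × 64 × 896/37 = 28672/37.

Deadweight loss = 28672/37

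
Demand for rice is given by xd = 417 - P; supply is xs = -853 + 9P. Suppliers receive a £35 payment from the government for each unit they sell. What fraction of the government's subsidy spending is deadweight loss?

Pre-subsidy: 417 - P = -853 + 9P gives P* = 127, x* = 290.
With the subsidy, sellers receive Ps = Pb + 35 for each unit, where Pb is the price buyers pay.
Supply in terms of Pb becomes xs = -853 + 9(Pb + 35) = -538 + 9Pb. Setting this equal to demand: 417 - Pb = -538 + 9Pb, so Pb = 95.5.
Sellers receive Ps = 95.5 + 35 = 130.5; x' = 417 − 1·95.5 = 321.5.
ΔCS = ½(290 + 321.5)(127 − 95.5) = 9631.125; ΔPS = ½(290 + 321.5)(130.5 − 127) = 1070.125.
Government spending = 35 × 321.5 = 11252.5.
DWL = ½ × 35 × (321.5 − 290) = 551.25; fraction = 551.25 / 11252.5 = 63/1286.

DWL / government spending = 63/1286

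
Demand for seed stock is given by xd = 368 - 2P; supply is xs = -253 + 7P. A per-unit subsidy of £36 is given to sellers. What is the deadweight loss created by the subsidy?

Deadweight loss = £1008

Pre-subsidy: 368 - 2P = -253 + 7P gives P* = 69, x* = 230.
With the subsidy, sellers receive Ps = Pb + 36 for each unit, where Pb is the price buyers pay.
Supply in terms of Pb becomes xs = -253 + 7(Pb + 36) = -1 + 7Pb. Setting this equal to demand: 368 - 2Pb = -1 + 7Pb, so Pb = 41.
Sellers receive Ps = 41 + 36 = 77; x' = 368 − 2·41 = 286.
The subsidy expands output by 286 − 230 = 56 past the efficient level; on those units the gap between marginal cost and willingness to pay runs from 0 up to 36.
DWL = ½ × 36 × 56 = 1008.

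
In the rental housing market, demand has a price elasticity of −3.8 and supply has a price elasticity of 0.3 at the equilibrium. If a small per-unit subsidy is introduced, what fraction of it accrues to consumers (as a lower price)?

Consumer share = 3/41

For a small subsidy around the equilibrium, the benefit split depends on the relative slopes, which at a point are proportional to the elasticities.
Buyer share = εs/(εs + |εd|) = 0.3/(0.3 + 3.8) = 3/41; seller share = |εd|/(εs + |εd|) = 38/41.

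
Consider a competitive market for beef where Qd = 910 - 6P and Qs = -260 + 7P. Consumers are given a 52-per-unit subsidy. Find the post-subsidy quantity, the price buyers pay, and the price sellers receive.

Pre-subsidy: 910 - 6P = -260 + 7P gives P* = 90, Q* = 370.
With the rebate, buyers effectively pay Pb = Ps − 52, where Ps is the price sellers receive.
Demand in terms of Ps becomes Qd = 910 − 6(Ps − 52) = 1222 - 6Ps. Setting this equal to supply: 1222 - 6Ps = -260 + 7Ps, so Ps = 114.
Buyers pay Pb = 114 − 52 = 62; Q' = -260 + 7·114 = 538.

Q' = 538; buyers pay 62; sellers receive 114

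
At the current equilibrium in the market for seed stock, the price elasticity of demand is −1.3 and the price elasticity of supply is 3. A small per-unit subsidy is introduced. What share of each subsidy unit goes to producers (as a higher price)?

For a small subsidy around the equilibrium, the benefit split depends on the relative slopes, which at a point are proportional to the elasticities.
Buyer share = εs/(εs + |εd|) = 3/(3 + 1.3) = 30/43; seller share = |εd|/(εs + |εd|) = 13/43.
So producers capture 13/43 of the subsidy.

Producer share = 13/43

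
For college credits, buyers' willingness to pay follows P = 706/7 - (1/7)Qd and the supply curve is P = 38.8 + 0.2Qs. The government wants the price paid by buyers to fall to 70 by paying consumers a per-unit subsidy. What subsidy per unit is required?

At a buyer price of 70, quantity demanded is 706 − 7·70 = 216.
Sellers supply 216 only when they receive Ps = 38.8 + 0.2·216 = 82.
s = Ps − Pb = 82 − 70 = 12.

Required subsidy s = 12 per unit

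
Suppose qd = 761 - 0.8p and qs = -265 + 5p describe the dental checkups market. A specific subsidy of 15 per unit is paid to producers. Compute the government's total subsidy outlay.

Government cost = 273975/29

Pre-subsidy: 761 - 0.8p = -265 + 5p gives p* = 5130/29, q* = 17965/29.
With the subsidy, sellers receive ps = pb + 15 for each unit, where pb is the price buyers pay.
Supply in terms of pb becomes qs = -265 + 5(pb + 15) = -190 + 5pb. Setting this equal to demand: 761 - 0.8pb = -190 + 5pb, so pb = 4755/29.
Sellers receive ps = 4755/29 + 15 = 5190/29; q' = 761 − 0.8·(4755/29) = 18265/29.
Government outlay = subsidy × quantity = 15 × 18265/29 = 273975/29.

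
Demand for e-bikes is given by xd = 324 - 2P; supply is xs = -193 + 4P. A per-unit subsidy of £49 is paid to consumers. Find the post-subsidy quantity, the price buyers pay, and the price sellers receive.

Pre-subsidy: 324 - 2P = -193 + 4P gives P* = 517/6, x* = 455/3.
With the rebate, buyers effectively pay Pb = Ps − 49, where Ps is the price sellers receive.
Demand in terms of Ps becomes xd = 324 − 2(Ps − 49) = 422 - 2Ps. Setting this equal to supply: 422 - 2Ps = -193 + 4Ps, so Ps = 102.5.
Buyers pay Pb = 102.5 − 49 = 53.5; x' = -193 + 4·102.5 = 217.

x' = 217; buyers pay £53.5; sellers receive £102.5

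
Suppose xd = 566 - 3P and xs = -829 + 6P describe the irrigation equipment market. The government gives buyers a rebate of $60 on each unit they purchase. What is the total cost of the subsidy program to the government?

Pre-subsidy: 566 - 3P = -829 + 6P gives P* = 155, x* = 101.
With the rebate, buyers effectively pay Pb = Ps − 60, where Ps is the price sellers receive.
Demand in terms of Ps becomes xd = 566 − 3(Ps − 60) = 746 - 3Ps. Setting this equal to supply: 746 - 3Ps = -829 + 6Ps, so Ps = 175.
Buyers pay Pb = 175 − 60 = 115; x' = -829 + 6·175 = 221.
Government outlay = subsidy × quantity = 60 × 221 = 13260.

Government cost = $13260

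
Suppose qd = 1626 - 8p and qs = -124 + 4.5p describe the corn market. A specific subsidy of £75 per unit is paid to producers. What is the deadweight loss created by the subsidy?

Deadweight loss = £8100

Pre-subsidy: 1626 - 8p = -124 + 4.5p gives p* = 140, q* = 506.
With the subsidy, sellers receive ps = pb + 75 for each unit, where pb is the price buyers pay.
Supply in terms of pb becomes qs = -124 + 4.5(pb + 75) = 213.5 + 4.5pb. Setting this equal to demand: 1626 - 8pb = 213.5 + 4.5pb, so pb = 113.
Sellers receive ps = 113 + 75 = 188; q' = 1626 − 8·113 = 722.
The subsidy expands output by 722 − 506 = 216 past the efficient level; on those units the gap between marginal cost and willingness to pay runs from 0 up to 75.
DWL = ½ × 75 × 216 = 8100.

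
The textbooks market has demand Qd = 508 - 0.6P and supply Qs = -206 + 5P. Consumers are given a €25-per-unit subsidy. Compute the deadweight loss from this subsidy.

Deadweight loss = 9375/56

Pre-subsidy: 508 - 0.6P = -206 + 5P gives P* = 127.5, Q* = 431.5.
With the rebate, buyers effectively pay Pb = Ps − 25, where Ps is the price sellers receive.
Demand in terms of Ps becomes Qd = 508 − 0.6(Ps − 25) = 523 - 0.6Ps. Setting this equal to supply: 523 - 0.6Ps = -206 + 5Ps, so Ps = 3645/28.
Buyers pay Pb = 3645/28 − 25 = 2945/28; Q' = -206 + 5·(3645/28) = 12457/28.
The subsidy expands output by 12457/28 − 431.5 = 375/28 past the efficient level; on those units the gap between marginal cost and willingness to pay runs from 0 up to 25.
DWL = ½ × 25 × 375/28 = 9375/56.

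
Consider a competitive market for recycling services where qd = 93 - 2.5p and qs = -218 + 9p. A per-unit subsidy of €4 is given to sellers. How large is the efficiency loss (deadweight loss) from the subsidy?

Deadweight loss = 360/23

Pre-subsidy: 93 - 2.5p = -218 + 9p gives p* = 622/23, q* = 584/23.
With the subsidy, sellers receive ps = pb + 4 for each unit, where pb is the price buyers pay.
Supply in terms of pb becomes qs = -218 + 9(pb + 4) = -182 + 9pb. Setting this equal to demand: 93 - 2.5pb = -182 + 9pb, so pb = 550/23.
Sellers receive ps = 550/23 + 4 = 642/23; q' = 93 − 2.5·(550/23) = 764/23.
The subsidy expands output by 764/23 − 584/23 = 180/23 past the efficient level; on those units the gap between marginal cost and willingness to pay runs from 0 up to 4.
DWL = ½ × 4 × 180/23 = 360/23.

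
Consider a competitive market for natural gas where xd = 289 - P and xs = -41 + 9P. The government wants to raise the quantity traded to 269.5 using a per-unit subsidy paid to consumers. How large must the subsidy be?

At x = 269.5, invert demand for the buyer price: Pb = (289 − 269.5)/1 = 19.5; invert supply for the seller price: Ps = (269.5 − (-41))/9 = 34.5.
The subsidy must fill the gap: s = Ps − Pb = 34.5 − 19.5 = 15.

Required subsidy s = 15 per unit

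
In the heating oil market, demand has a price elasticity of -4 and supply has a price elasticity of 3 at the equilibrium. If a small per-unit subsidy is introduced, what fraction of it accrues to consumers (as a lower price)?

Consumer share = 3/7

For a small subsidy around the equilibrium, the benefit split depends on the relative slopes, which at a point are proportional to the elasticities.
Buyer share = εs/(εs + |εd|) = 3/(3 + 4) = 3/7; seller share = |εd|/(εs + |εd|) = 4/7.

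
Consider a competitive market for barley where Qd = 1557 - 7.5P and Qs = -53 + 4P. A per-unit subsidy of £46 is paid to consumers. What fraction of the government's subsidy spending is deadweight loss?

Pre-subsidy: 1557 - 7.5P = -53 + 4P gives P* = 140, Q* = 507.
With the rebate, buyers effectively pay Pb = Ps − 46, where Ps is the price sellers receive.
Demand in terms of Ps becomes Qd = 1557 − 7.5(Ps − 46) = 1902 - 7.5Ps. Setting this equal to supply: 1902 - 7.5Ps = -53 + 4Ps, so Ps = 170.
Buyers pay Pb = 170 − 46 = 124; Q' = -53 + 4·170 = 627.
ΔCS = ½(507 + 627)(140 − 124) = 9072; ΔPS = ½(507 + 627)(170 − 140) = 17010.
Government spending = 46 × 627 = 28842.
DWL = ½ × 46 × (627 − 507) = 2760; fraction = 2760 / 28842 = 20/209.

DWL / government spending = 20/209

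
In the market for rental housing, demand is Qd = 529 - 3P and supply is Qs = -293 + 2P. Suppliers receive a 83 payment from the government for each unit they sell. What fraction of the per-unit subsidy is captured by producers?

Producer share = 0.6

Pre-subsidy: 529 - 3P = -293 + 2P gives P* = 164.4, Q* = 35.8.
With the subsidy, sellers receive Ps = Pb + 83 for each unit, where Pb is the price buyers pay.
Supply in terms of Pb becomes Qs = -293 + 2(Pb + 83) = -127 + 2Pb. Setting this equal to demand: 529 - 3Pb = -127 + 2Pb, so Pb = 131.2.
Sellers receive Ps = 131.2 + 83 = 214.2; Q' = 529 − 3·131.2 = 135.4.
Buyers' price falls by P* − Pb = 164.4 − 131.2 = 33.2; sellers' price rises by Ps − P* = 214.2 − 164.4 = 49.8.
So producers capture 49.8/83 = 0.6 of each unit of subsidy.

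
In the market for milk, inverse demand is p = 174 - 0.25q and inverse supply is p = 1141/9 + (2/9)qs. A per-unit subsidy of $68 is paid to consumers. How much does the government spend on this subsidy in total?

Pre-subsidy: 174 - 0.25q = 1141/9 + (2/9)q gives q* = 100 and p* = 149.
With the rebate, buyers effectively pay pb = ps − 68, where ps is the price sellers receive.
On the curves, pb = 174 - 0.25q and ps = 1141/9 + (2/9)q; the wedge ps − pb = 68 gives 1141/9 + (2/9)q − (174 - 0.25q) = 68, so q' = 244.
Then pb = 174 − 0.25·244 = 113 and ps = 1141/9 + (2/9)·244 = 181.
Government outlay = subsidy × quantity = 68 × 244 = 16592.

Government cost = $16592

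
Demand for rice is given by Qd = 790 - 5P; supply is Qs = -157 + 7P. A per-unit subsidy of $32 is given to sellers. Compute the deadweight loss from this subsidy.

Pre-subsidy: 790 - 5P = -157 + 7P gives P* = 947/12, Q* = 4745/12.
With the subsidy, sellers receive Ps = Pb + 32 for each unit, where Pb is the price buyers pay.
Supply in terms of Pb becomes Qs = -157 + 7(Pb + 32) = 67 + 7Pb. Setting this equal to demand: 790 - 5Pb = 67 + 7Pb, so Pb = 60.25.
Sellers receive Ps = 60.25 + 32 = 92.25; Q' = 790 − 5·60.25 = 488.75.
The subsidy expands output by 488.75 − 4745/12 = 280/3 past the efficient level; on those units the gap between marginal cost and willingness to pay runs from 0 up to 32.
DWL = ½ × 32 × 280/3 = 4480/3.

Deadweight loss = 4480/3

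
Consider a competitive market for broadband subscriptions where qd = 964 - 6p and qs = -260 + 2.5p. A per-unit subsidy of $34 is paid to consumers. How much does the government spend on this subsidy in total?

Government cost = $5440

Pre-subsidy: 964 - 6p = -260 + 2.5p gives p* = 144, q* = 100.
With the rebate, buyers effectively pay pb = ps − 34, where ps is the price sellers receive.
Demand in terms of ps becomes qd = 964 − 6(ps − 34) = 1168 - 6ps. Setting this equal to supply: 1168 - 6ps = -260 + 2.5ps, so ps = 168.
Buyers pay pb = 168 − 34 = 134; q' = -260 + 2.5·168 = 160.
Government outlay = subsidy × quantity = 34 × 160 = 5440.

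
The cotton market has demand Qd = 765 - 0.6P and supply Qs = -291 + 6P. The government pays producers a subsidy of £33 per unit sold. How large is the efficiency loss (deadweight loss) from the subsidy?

Pre-subsidy: 765 - 0.6P = -291 + 6P gives P* = 160, Q* = 669.
With the subsidy, sellers receive Ps = Pb + 33 for each unit, where Pb is the price buyers pay.
Supply in terms of Pb becomes Qs = -291 + 6(Pb + 33) = -93 + 6Pb. Setting this equal to demand: 765 - 0.6Pb = -93 + 6Pb, so Pb = 130.
Sellers receive Ps = 130 + 33 = 163; Q' = 765 − 0.6·130 = 687.
The subsidy expands output by 687 − 669 = 18 past the efficient level; on those units the gap between marginal cost and willingness to pay runs from 0 up to 33.
DWL = ½ × 33 × 18 = 297.

Deadweight loss = £297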